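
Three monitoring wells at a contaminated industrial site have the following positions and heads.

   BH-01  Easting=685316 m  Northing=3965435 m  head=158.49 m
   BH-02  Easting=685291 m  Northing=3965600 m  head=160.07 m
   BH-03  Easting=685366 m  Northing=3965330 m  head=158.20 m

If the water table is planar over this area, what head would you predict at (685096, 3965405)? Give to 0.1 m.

153.5 m

Differences from BH-01: to BH-02 (Δx, Δy, Δh) = (-25, 165, +1.58); to BH-03 = (50, -105, -0.29).
Determinant of the coordinate differences = (-25)·(-105) − 50·165 = -5625.
∂h/∂x = [(+1.58)·(-105) − (-0.29)·165] / -5625 = +0.02099
∂h/∂y = [(-25)·(-0.29) − 50·(+1.58)] / -5625 = +0.01276
h(685096, 3965405) = 158.49 + (+0.02099)·(-220) + (+0.01276)·(-30) = 158.49 -4.617 -0.383 = 153.490 m.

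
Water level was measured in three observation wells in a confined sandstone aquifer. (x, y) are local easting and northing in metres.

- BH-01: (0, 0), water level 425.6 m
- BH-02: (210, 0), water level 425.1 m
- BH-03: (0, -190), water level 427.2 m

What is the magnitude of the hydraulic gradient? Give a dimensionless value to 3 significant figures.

0.00875

∂h/∂x = (425.1 − 425.6) / (210 − 0) = -0.002381
∂h/∂y = (427.2 − 425.6) / (-190 − 0) = -0.008421
|∇h| = √(-0.002381² + -0.008421²) = 0.008751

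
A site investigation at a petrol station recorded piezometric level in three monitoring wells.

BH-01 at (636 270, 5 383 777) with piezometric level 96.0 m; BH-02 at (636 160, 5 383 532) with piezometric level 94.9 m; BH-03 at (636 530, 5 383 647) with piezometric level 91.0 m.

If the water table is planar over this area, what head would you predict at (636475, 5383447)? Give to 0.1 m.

With h = a·x + b·y + c and BH-01 as origin, the differences give:
  (-110)·a + (-245)·b = -1.1
  260·a + (-130)·b = -5.0
Eliminate b (×(-130) and ×(-245), subtract): 78000·a = -1082.00 → a = ∂h/∂x = -0.01387
Back-substitute: b = ∂h/∂y = +0.01072.
h(636475, 5383447) = 96.0 + (-0.01387)·(205) + (+0.01072)·(-330) = 96.0 -2.844 -3.537 = 89.619 m.

89.6 m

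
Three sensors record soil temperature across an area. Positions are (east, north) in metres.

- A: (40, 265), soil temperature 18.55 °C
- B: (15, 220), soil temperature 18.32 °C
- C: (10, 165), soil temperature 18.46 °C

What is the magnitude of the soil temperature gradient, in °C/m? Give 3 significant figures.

With T = a·x + b·y + c and A as origin, the differences give:
  (-25)·a + (-45)·b = -0.23
  (-30)·a + (-100)·b = -0.09
Eliminate b (×(-100) and ×(-45), subtract): 1150·a = 18.950 → a = ∂T/∂x = +0.01648
Back-substitute: b = ∂T/∂y = -0.004043.
|∇f| = √(0.01648² + -0.004043²) = 0.01697 °C/m

0.0170 °C/m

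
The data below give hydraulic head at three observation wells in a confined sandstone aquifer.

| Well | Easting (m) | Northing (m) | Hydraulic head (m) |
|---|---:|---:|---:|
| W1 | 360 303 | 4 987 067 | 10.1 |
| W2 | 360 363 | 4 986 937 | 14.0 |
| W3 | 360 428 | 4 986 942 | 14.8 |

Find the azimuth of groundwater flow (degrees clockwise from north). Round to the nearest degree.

Three-point gradient (reference W1): Δ to W2 = (60, -130, +3.9), Δ to W3 = (125, -125, +4.7).
∂h/∂x = +0.01411, ∂h/∂y = -0.02349 (det = 8750).
Flow direction (−∇h) has components (-0.01411 E, +0.02349 N).
Azimuth = atan2(E, N) = atan2(-0.01411, +0.02349) = 329.0° ≈ 329°.

329°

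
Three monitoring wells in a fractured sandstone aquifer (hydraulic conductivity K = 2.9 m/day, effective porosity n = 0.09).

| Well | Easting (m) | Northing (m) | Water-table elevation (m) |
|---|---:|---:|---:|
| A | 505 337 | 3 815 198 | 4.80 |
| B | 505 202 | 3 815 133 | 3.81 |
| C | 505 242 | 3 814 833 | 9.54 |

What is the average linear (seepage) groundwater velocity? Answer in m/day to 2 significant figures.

Differences from A: to B (Δx, Δy, Δh) = (-135, -65, -0.99); to C = (-95, -365, +4.74).
Determinant of the coordinate differences = (-135)·(-365) − (-95)·(-65) = 43100.
∂h/∂x = [(-0.99)·(-365) − (+4.74)·(-65)] / 43100 = +0.01553
∂h/∂y = [(-135)·(+4.74) − (-95)·(-0.99)] / 43100 = -0.01703
|∇h| = √(0.01553² + -0.01703²) = 0.02305
Seepage velocity v = K·i/n = 2.9 × 0.02305 / 0.09 = 0.7427 m/day.

0.74 m/day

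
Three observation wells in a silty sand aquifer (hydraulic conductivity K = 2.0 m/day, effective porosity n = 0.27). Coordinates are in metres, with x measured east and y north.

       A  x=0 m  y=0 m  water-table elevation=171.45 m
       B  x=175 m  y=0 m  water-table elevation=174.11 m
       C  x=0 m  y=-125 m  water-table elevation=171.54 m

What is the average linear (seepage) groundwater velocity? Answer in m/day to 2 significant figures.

0.11 m/day

∂h/∂x = (174.11 − 171.45) / (175 − 0) = +0.01520
∂h/∂y = (171.54 − 171.45) / (-125 − 0) = -0.0007200
|∇h| = √(0.01520² + -0.0007200²) = 0.01522
Seepage velocity v = K·i/n = 2.0 × 0.01522 / 0.27 = 0.1127 m/day.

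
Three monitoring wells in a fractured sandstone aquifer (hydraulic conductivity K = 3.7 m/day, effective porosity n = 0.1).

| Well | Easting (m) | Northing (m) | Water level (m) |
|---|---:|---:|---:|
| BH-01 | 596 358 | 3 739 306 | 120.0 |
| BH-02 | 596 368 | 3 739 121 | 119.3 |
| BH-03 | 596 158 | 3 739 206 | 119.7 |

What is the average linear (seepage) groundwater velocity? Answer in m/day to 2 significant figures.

0.14 m/day

Taking BH-01 as reference: BH-02−BH-01 = (10, -185, -0.7); BH-03−BH-01 = (-200, -100, -0.3).
Determinant of the coordinate differences = 10·(-100) − (-200)·(-185) = -38000.
∂h/∂x = [(-0.7)·(-100) − (-0.3)·(-185)] / -38000 = -0.0003816
∂h/∂y = [10·(-0.3) − (-200)·(-0.7)] / -38000 = +0.003763
|∇h| = √(-0.0003816² + 0.003763²) = 0.003782
Seepage velocity v = K·i/n = 3.7 × 0.003782 / 0.1 = 0.1399 m/day.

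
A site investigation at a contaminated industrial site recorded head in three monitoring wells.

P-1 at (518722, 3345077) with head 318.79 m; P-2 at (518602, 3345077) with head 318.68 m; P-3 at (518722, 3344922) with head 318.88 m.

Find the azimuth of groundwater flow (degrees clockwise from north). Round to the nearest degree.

302°

∂h/∂x = (318.68 − 318.79) / (518602 − 518722) = +0.0009167
∂h/∂y = (318.88 − 318.79) / (3344922 − 3345077) = -0.0005806
Flow direction (−∇h) has components (-0.0009167 E, +0.0005806 N).
Azimuth = atan2(E, N) = atan2(-0.0009167, +0.0005806) = 302.4° ≈ 302°.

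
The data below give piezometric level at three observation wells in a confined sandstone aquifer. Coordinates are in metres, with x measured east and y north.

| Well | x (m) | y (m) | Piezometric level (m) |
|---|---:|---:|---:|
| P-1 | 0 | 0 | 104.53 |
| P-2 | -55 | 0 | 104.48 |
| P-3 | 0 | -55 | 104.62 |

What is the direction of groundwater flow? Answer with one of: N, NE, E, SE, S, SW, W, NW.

∂h/∂x = (104.48 − 104.53) / (-55 − 0) = +0.0009091
∂h/∂y = (104.62 − 104.53) / (-55 − 0) = -0.001636
Flow = −∇h = (-0.0009091 east, +0.001636 north), which points northwest.

NW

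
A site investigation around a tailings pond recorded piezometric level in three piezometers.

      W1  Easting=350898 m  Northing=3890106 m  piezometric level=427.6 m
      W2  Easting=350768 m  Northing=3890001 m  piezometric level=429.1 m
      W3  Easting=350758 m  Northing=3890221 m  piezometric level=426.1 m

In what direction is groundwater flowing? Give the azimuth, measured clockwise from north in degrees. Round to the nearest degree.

002°

With h = a·x + b·y + c and W1 as origin, the differences give:
  (-130)·a + (-105)·b = +1.5
  (-140)·a + 115·b = -1.5
Eliminate b (×115 and ×(-105), subtract): -29650·a = 15.00 → a = ∂h/∂x = -0.0005059
Back-substitute: b = ∂h/∂y = -0.01366.
Flow direction (−∇h) has components (+0.0005059 E, +0.01366 N).
Azimuth = atan2(E, N) = atan2(+0.0005059, +0.01366) = 2.1° ≈ 002°.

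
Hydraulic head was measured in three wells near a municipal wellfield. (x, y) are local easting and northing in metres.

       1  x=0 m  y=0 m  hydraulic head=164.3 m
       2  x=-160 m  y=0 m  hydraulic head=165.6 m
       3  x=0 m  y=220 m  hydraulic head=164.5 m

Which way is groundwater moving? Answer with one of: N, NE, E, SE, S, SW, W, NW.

∂h/∂x = (165.6 − 164.3) / (-160 − 0) = -0.008125
∂h/∂y = (164.5 − 164.3) / (220 − 0) = +0.0009091
Flow = −∇h = (+0.008125 east, -0.0009091 north), which points east.

E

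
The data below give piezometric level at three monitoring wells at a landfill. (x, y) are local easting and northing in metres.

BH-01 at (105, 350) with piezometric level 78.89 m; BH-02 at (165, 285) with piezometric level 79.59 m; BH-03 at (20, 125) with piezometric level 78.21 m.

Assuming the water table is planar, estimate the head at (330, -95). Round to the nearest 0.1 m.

Differences from BH-01: to BH-02 (Δx, Δy, Δh) = (60, -65, +0.70); to BH-03 = (-85, -225, -0.68).
Solve a·Δx + b·Δy = Δh: det = 60·(-225) − (-85)·(-65) = -19025.
∂h/∂x = [(+0.70)·(-225) − (-0.68)·(-65)] / -19025 = +0.01060
∂h/∂y = [60·(-0.68) − (-85)·(+0.70)] / -19025 = -0.0009829
h(330, -95) = 78.89 + (+0.01060)·(225) + (-0.0009829)·(-445) = 78.89 +2.385 +0.437 = 81.713 m.

81.7 m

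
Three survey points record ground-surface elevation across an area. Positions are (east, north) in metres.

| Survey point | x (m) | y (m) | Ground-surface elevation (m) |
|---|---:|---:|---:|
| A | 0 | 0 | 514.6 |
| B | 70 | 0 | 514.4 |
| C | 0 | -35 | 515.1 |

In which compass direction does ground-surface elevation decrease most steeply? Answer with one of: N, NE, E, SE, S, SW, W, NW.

∂z/∂x = (514.4 − 514.6) / (70 − 0) = -0.002857
∂z/∂y = (515.1 − 514.6) / (-35 − 0) = -0.01429
Steepest decrease is along −∇f = (+0.002857 E, +0.01429 N) → north.

N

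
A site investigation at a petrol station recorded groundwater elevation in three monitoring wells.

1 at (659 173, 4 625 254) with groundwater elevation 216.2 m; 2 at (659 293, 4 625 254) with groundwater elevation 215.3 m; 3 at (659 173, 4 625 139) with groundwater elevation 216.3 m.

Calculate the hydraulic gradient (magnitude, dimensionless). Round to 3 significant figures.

0.00755

∂h/∂x = (215.3 − 216.2) / (659293 − 659173) = -0.007500
∂h/∂y = (216.3 − 216.2) / (4625139 − 4625254) = -0.0008696
|∇h| = √(-0.007500² + -0.0008696²) = 0.00755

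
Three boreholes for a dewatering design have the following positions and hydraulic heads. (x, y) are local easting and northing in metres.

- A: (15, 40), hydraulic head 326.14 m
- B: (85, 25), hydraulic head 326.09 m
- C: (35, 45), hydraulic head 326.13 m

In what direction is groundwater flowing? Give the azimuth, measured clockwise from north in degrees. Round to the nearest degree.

With h = a·x + b·y + c and A as origin, the differences give:
  70·a + (-15)·b = -0.05
  20·a + 5·b = -0.01
Eliminate b (×5 and ×(-15), subtract): 650·a = -0.400 → a = ∂h/∂x = -0.0006154
Back-substitute: b = ∂h/∂y = +0.0004615.
Flow direction (−∇h) has components (+0.0006154 E, -0.0004615 N).
Azimuth = atan2(E, N) = atan2(+0.0006154, -0.0004615) = 126.9° ≈ 127°.

127°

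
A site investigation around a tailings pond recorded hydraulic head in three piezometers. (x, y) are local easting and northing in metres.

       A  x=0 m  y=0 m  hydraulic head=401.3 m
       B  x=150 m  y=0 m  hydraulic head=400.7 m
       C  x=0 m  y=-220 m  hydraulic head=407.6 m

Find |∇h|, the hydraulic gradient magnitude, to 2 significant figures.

0.029

∂h/∂x = (400.7 − 401.3) / (150 − 0) = -0.004000
∂h/∂y = (407.6 − 401.3) / (-220 − 0) = -0.02864
|∇h| = √(-0.004000² + -0.02864²) = 0.02892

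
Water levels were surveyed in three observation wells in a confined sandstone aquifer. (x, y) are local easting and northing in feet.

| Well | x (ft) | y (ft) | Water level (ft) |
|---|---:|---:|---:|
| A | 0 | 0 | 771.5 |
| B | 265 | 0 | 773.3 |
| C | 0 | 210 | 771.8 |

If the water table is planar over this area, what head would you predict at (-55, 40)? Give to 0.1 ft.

∂h/∂x = (773.3 − 771.5) / (265 − 0) = +0.006792
∂h/∂y = (771.8 − 771.5) / (210 − 0) = +0.001429
h(-55, 40) = 771.5 + (+0.006792)·(-55) + (+0.001429)·(40) = 771.5 -0.374 +0.057 = 771.184 ft.

771.2 ft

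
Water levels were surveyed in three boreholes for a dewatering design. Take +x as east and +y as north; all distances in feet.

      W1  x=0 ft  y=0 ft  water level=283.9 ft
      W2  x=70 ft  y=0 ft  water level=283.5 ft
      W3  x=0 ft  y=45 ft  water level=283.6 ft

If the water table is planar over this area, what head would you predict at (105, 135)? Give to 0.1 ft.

282.4 ft

∂h/∂x = (283.5 − 283.9) / (70 − 0) = -0.005714
∂h/∂y = (283.6 − 283.9) / (45 − 0) = -0.006667
h(105, 135) = 283.9 + (-0.005714)·(105) + (-0.006667)·(135) = 283.9 -0.600 -0.900 = 282.400 ft.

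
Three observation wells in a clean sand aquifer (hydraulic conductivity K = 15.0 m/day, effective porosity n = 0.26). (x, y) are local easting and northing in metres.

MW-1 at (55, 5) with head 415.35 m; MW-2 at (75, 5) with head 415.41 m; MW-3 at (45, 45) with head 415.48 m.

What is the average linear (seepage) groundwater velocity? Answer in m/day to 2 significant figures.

0.29 m/day

Taking MW-1 as reference: MW-2−MW-1 = (20, 0, +0.06); MW-3−MW-1 = (-10, 40, +0.13).
Solve a·Δx + b·Δy = Δh: det = 20·40 − (-10)·0 = 800.
∂h/∂x = [(+0.06)·40 − (+0.13)·0] / 800 = +0.003000
∂h/∂y = [20·(+0.13) − (-10)·(+0.06)] / 800 = +0.004000
|∇h| = √(0.003000² + 0.004000²) = 0.005
Seepage velocity v = K·i/n = 15.0 × 0.005 / 0.26 = 0.2885 m/day.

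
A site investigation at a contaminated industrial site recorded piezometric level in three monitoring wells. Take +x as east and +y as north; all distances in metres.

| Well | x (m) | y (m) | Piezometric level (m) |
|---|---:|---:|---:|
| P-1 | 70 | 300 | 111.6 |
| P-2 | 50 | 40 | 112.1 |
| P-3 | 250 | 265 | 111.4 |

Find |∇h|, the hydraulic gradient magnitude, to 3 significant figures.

0.00233

Taking P-1 as reference: P-2−P-1 = (-20, -260, +0.5); P-3−P-1 = (180, -35, -0.2).
Solve a·Δx + b·Δy = Δh: det = (-20)·(-35) − 180·(-260) = 47500.
∂h/∂x = [(+0.5)·(-35) − (-0.2)·(-260)] / 47500 = -0.001463
∂h/∂y = [(-20)·(-0.2) − 180·(+0.5)] / 47500 = -0.001811
|∇h| = √(-0.001463² + -0.001811²) = 0.002328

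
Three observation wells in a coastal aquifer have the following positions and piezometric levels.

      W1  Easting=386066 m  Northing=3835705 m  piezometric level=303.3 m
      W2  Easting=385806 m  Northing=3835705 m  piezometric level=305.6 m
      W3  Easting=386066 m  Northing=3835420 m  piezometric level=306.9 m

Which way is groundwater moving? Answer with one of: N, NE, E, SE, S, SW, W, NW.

∂h/∂x = (305.6 − 303.3) / (385806 − 386066) = -0.008846
∂h/∂y = (306.9 − 303.3) / (3835420 − 3835705) = -0.01263
Flow = −∇h = (+0.008846 east, +0.01263 north), which points northeast.

NE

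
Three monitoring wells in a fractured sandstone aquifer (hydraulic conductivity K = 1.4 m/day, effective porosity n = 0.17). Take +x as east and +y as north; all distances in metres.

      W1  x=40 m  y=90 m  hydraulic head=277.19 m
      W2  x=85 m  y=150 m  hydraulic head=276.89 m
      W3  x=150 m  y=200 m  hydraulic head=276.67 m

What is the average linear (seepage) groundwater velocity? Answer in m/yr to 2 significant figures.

18 m/yr

Taking W1 as reference: W2−W1 = (45, 60, -0.30); W3−W1 = (110, 110, -0.52).
Solve a·Δx + b·Δy = Δh: det = 45·110 − 110·60 = -1650.
∂h/∂x = [(-0.30)·110 − (-0.52)·60] / -1650 = +0.001091
∂h/∂y = [45·(-0.52) − 110·(-0.30)] / -1650 = -0.005818
|∇h| = √(0.001091² + -0.005818²) = 0.005919
Seepage velocity v = K·i/n = 1.4 × 0.005919 / 0.17 = 0.04874 m/day = 17.8 m/yr.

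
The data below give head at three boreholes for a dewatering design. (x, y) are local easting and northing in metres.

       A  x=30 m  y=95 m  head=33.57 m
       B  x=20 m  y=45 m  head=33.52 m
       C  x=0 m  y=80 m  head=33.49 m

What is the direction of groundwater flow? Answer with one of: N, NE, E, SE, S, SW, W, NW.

Three-point gradient (reference A): Δ to B = (-10, -50, -0.05), Δ to C = (-30, -15, -0.08).
∂h/∂x = +0.002407, ∂h/∂y = +0.0005185 (det = -1350).
Flow = −∇h = (-0.002407 east, -0.0005185 north), which points west.

W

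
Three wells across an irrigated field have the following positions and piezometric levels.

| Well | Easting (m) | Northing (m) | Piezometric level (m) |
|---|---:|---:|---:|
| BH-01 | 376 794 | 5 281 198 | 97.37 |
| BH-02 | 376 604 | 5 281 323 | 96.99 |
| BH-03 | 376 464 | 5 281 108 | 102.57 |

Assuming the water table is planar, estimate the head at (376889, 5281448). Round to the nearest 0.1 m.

Taking BH-01 as reference: BH-02−BH-01 = (-190, 125, -0.38); BH-03−BH-01 = (-330, -90, +5.20).
Solve a·Δx + b·Δy = Δh: det = (-190)·(-90) − (-330)·125 = 58350.
∂h/∂x = [(-0.38)·(-90) − (+5.20)·125] / 58350 = -0.01055
∂h/∂y = [(-190)·(+5.20) − (-330)·(-0.38)] / 58350 = -0.01908
h(376889, 5281448) = 97.37 + (-0.01055)·(95) + (-0.01908)·(250) = 97.37 -1.003 -4.770 = 91.597 m.

91.6 m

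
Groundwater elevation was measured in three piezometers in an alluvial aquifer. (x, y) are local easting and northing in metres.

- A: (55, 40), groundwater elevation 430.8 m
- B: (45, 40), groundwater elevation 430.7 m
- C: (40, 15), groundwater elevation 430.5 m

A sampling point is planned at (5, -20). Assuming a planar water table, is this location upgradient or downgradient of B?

downgradient

Taking A as reference: B−A = (-10, 0, -0.1); C−A = (-15, -25, -0.3).
Determinant of the coordinate differences = (-10)·(-25) − (-15)·0 = 250.
∂h/∂x = [(-0.1)·(-25) − (-0.3)·0] / 250 = +0.01000
∂h/∂y = [(-10)·(-0.3) − (-15)·(-0.1)] / 250 = +0.006000
Head at (5, -20) = 430.8 + (+0.01000)·(-50) + (+0.006000)·(-60) = 429.94 m.
That is lower than the 430.7 m at B, so the point is downgradient.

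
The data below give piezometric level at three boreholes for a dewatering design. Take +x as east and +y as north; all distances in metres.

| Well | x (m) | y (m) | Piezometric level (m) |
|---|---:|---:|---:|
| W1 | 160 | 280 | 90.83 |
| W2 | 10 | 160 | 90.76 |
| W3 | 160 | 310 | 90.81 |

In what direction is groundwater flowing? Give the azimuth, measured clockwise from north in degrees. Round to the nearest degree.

304°

Differences from W1: to W2 (Δx, Δy, Δh) = (-150, -120, -0.07); to W3 = (0, 30, -0.02).
Solve a·Δx + b·Δy = Δh: det = (-150)·30 − 0·(-120) = -4500.
∂h/∂x = [(-0.07)·30 − (-0.02)·(-120)] / -4500 = +0.0010000
∂h/∂y = [(-150)·(-0.02) − 0·(-0.07)] / -4500 = -0.0006667
Flow direction (−∇h) has components (-0.0010000 E, +0.0006667 N).
Azimuth = atan2(E, N) = atan2(-0.0010000, +0.0006667) = 303.7° ≈ 304°.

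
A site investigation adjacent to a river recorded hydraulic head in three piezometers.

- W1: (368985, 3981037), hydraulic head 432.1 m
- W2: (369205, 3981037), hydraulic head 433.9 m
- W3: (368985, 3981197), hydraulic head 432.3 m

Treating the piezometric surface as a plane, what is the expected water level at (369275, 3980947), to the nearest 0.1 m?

434.4 m

∂h/∂x = (433.9 − 432.1) / (369205 − 368985) = +0.008182
∂h/∂y = (432.3 − 432.1) / (3981197 − 3981037) = +0.001250
h(369275, 3980947) = 432.1 + (+0.008182)·(290) + (+0.001250)·(-90) = 432.1 +2.373 -0.112 = 434.360 m.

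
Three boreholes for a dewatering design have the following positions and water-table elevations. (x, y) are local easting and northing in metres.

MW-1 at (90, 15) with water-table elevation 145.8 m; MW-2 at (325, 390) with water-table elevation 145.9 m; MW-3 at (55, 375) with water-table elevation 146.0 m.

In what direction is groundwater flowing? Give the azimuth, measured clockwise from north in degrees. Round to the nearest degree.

142°

Differences from MW-1: to MW-2 (Δx, Δy, Δh) = (235, 375, +0.1); to MW-3 = (-35, 360, +0.2).
Solve a·Δx + b·Δy = Δh: det = 235·360 − (-35)·375 = 97725.
∂h/∂x = [(+0.1)·360 − (+0.2)·375] / 97725 = -0.0003991
∂h/∂y = [235·(+0.2) − (-35)·(+0.1)] / 97725 = +0.0005168
Flow direction (−∇h) has components (+0.0003991 E, -0.0005168 N).
Azimuth = atan2(E, N) = atan2(+0.0003991, -0.0005168) = 142.3° ≈ 142°.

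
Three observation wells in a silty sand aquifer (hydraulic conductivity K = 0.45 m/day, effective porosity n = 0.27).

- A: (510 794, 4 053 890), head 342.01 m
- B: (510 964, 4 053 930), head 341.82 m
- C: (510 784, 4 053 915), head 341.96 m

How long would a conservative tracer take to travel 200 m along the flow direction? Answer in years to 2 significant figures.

Taking A as reference: B−A = (170, 40, -0.19); C−A = (-10, 25, -0.05).
Solve a·Δx + b·Δy = Δh: det = 170·25 − (-10)·40 = 4650.
∂h/∂x = [(-0.19)·25 − (-0.05)·40] / 4650 = -0.0005914
∂h/∂y = [170·(-0.05) − (-10)·(-0.19)] / 4650 = -0.002237
|∇h| = √(-0.0005914² + -0.002237²) = 0.002314
Seepage velocity v = K·i/n = 0.45 × 0.002314 / 0.27 = 0.003857 m/day.
t = 200 / 0.003857 = 5.185e+04 days = 142 years.

140 years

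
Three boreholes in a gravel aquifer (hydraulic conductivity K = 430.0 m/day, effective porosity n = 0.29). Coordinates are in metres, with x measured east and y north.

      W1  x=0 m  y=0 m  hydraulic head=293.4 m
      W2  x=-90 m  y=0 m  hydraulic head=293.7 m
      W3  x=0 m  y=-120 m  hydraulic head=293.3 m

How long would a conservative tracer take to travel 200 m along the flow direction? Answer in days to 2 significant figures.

∂h/∂x = (293.7 − 293.4) / (-90 − 0) = -0.003333
∂h/∂y = (293.3 − 293.4) / (-120 − 0) = +0.0008333
|∇h| = √(-0.003333² + 0.0008333²) = 0.003436
Seepage velocity v = K·i/n = 430.0 × 0.003436 / 0.29 = 5.095 m/day.
t = 200 / 5.095 = 39.25 days.

39 days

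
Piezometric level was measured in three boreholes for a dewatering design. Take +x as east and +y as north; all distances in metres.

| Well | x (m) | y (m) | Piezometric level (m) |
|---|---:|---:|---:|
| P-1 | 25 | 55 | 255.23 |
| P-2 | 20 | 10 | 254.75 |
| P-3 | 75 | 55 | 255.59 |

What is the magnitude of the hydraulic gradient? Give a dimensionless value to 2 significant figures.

0.012

Differences from P-1: to P-2 (Δx, Δy, Δh) = (-5, -45, -0.48); to P-3 = (50, 0, +0.36).
Solve a·Δx + b·Δy = Δh: det = (-5)·0 − 50·(-45) = 2250.
∂h/∂x = [(-0.48)·0 − (+0.36)·(-45)] / 2250 = +0.007200
∂h/∂y = [(-5)·(+0.36) − 50·(-0.48)] / 2250 = +0.009867
|∇h| = √(0.007200² + 0.009867²) = 0.01221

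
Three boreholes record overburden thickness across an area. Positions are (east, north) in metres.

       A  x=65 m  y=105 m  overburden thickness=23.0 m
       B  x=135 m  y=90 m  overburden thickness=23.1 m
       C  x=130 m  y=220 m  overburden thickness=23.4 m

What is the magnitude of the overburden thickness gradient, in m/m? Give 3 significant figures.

0.00307 m/m

Three-point gradient (reference A): Δ to B = (70, -15, +0.1), Δ to C = (65, 115, +0.4).
∂d/∂x = +0.001939, ∂d/∂y = +0.002382 (det = 9025).
|∇f| = √(0.001939² + 0.002382²) = 0.003071 m/m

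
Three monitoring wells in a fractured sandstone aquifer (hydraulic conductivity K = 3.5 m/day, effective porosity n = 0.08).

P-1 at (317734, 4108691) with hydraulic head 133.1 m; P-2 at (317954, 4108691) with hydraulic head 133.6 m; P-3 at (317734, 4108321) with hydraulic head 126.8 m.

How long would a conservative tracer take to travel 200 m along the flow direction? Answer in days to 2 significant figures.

270 days

∂h/∂x = (133.6 − 133.1) / (317954 − 317734) = +0.002273
∂h/∂y = (126.8 − 133.1) / (4108321 − 4108691) = +0.01703
|∇h| = √(0.002273² + 0.01703²) = 0.01718
Seepage velocity v = K·i/n = 3.5 × 0.01718 / 0.08 = 0.7516 m/day.
t = 200 / 0.7516 = 266.1 days.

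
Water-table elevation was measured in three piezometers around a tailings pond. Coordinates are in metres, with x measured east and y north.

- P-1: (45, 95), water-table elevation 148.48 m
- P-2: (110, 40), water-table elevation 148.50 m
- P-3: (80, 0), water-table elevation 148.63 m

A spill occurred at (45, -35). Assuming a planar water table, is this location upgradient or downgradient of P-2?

Taking P-1 as reference: P-2−P-1 = (65, -55, +0.02); P-3−P-1 = (35, -95, +0.15).
Determinant of the coordinate differences = 65·(-95) − 35·(-55) = -4250.
∂h/∂x = [(+0.02)·(-95) − (+0.15)·(-55)] / -4250 = -0.001494
∂h/∂y = [65·(+0.15) − 35·(+0.02)] / -4250 = -0.002129
Head at (45, -35) = 148.48 + (-0.001494)·(0) + (-0.002129)·(-130) = 148.76 m.
That is higher than the 148.50 m at P-2, so the point is upgradient.

upgradient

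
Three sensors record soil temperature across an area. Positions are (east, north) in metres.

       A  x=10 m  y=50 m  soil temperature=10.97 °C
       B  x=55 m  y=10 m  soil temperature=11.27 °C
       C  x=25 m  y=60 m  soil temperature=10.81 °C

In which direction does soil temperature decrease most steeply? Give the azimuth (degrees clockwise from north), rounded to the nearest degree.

With T = a·x + b·y + c and A as origin, the differences give:
  45·a + (-40)·b = +0.30
  15·a + 10·b = -0.16
Eliminate b (×10 and ×(-40), subtract): 1050·a = -3.400 → a = ∂T/∂x = -0.003238
Back-substitute: b = ∂T/∂y = -0.01114.
Steepest decrease is along −∇f: components (+0.003238 E, +0.01114 N).
Azimuth = atan2(+0.003238, +0.01114) = 16.2° ≈ 016°.

016°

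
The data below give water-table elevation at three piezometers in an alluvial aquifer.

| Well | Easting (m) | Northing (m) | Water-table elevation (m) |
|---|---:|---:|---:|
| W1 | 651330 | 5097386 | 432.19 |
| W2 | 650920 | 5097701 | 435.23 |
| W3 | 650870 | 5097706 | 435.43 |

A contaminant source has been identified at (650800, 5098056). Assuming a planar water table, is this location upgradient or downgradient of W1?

upgradient

Differences from W1: to W2 (Δx, Δy, Δh) = (-410, 315, +3.04); to W3 = (-460, 320, +3.24).
Solve a·Δx + b·Δy = Δh: det = (-410)·320 − (-460)·315 = 13700.
∂h/∂x = [(+3.04)·320 − (+3.24)·315] / 13700 = -0.003489
∂h/∂y = [(-410)·(+3.24) − (-460)·(+3.04)] / 13700 = +0.005109
Head at (650800, 5098056) = 432.19 + (-0.003489)·(-530) + (+0.005109)·(670) = 437.46 m.
That is higher than the 432.19 m at W1, so the point is upgradient.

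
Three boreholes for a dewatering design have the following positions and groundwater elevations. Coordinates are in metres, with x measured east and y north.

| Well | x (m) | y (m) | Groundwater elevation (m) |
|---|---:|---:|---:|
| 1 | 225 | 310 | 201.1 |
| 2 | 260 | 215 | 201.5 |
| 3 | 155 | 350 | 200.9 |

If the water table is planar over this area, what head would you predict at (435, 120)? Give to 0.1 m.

202.0 m

With h = a·x + b·y + c and 1 as origin, the differences give:
  35·a + (-95)·b = +0.4
  (-70)·a + 40·b = -0.2
Eliminate b (×40 and ×(-95), subtract): -5250·a = -3.00 → a = ∂h/∂x = +0.0005714
Back-substitute: b = ∂h/∂y = -0.004000.
h(435, 120) = 201.1 + (+0.0005714)·(210) + (-0.004000)·(-190) = 201.1 +0.120 +0.760 = 201.980 m.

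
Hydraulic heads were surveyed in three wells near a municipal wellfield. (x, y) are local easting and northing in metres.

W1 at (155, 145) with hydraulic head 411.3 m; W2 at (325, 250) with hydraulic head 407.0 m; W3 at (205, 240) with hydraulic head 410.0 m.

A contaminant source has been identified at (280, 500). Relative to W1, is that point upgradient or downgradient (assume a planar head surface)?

downgradient

Taking W1 as reference: W2−W1 = (170, 105, -4.3); W3−W1 = (50, 95, -1.3).
Solve a·Δx + b·Δy = Δh: det = 170·95 − 50·105 = 10900.
∂h/∂x = [(-4.3)·95 − (-1.3)·105] / 10900 = -0.02495
∂h/∂y = [170·(-1.3) − 50·(-4.3)] / 10900 = -0.0005505
Head at (280, 500) = 411.3 + (-0.02495)·(125) + (-0.0005505)·(355) = 407.99 m.
That is lower than the 411.3 m at W1, so the point is downgradient.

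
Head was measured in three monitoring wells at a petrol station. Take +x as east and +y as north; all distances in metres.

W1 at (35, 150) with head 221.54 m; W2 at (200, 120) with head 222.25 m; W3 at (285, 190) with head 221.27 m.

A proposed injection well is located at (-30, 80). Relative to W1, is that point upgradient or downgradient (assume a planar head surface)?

upgradient

Taking W1 as reference: W2−W1 = (165, -30, +0.71); W3−W1 = (250, 40, -0.27).
Solve a·Δx + b·Δy = Δh: det = 165·40 − 250·(-30) = 14100.
∂h/∂x = [(+0.71)·40 − (-0.27)·(-30)] / 14100 = +0.001440
∂h/∂y = [165·(-0.27) − 250·(+0.71)] / 14100 = -0.01575
Head at (-30, 80) = 221.54 + (+0.001440)·(-65) + (-0.01575)·(-70) = 222.55 m.
That is higher than the 221.54 m at W1, so the point is upgradient.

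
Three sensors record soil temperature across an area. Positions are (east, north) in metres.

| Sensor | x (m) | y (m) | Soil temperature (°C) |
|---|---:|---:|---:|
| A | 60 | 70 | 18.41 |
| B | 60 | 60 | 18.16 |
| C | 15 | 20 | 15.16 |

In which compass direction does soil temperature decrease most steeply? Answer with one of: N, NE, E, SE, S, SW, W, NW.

SW

Taking A as reference: B−A = (0, -10, -0.25); C−A = (-45, -50, -3.25).
Solve a·Δx + b·Δy = ΔT: det = 0·(-50) − (-45)·(-10) = -450.
∂T/∂x = [(-0.25)·(-50) − (-3.25)·(-10)] / -450 = +0.04444
∂T/∂y = [0·(-3.25) − (-45)·(-0.25)] / -450 = +0.02500
Steepest decrease is along −∇f = (-0.04444 E, -0.02500 N) → southwest.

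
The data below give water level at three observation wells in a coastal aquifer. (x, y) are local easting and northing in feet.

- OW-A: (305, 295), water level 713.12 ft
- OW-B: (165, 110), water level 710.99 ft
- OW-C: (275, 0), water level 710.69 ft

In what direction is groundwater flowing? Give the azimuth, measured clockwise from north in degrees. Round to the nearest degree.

213°

Differences from OW-A: to OW-B (Δx, Δy, Δh) = (-140, -185, -2.13); to OW-C = (-30, -295, -2.43).
Solve a·Δx + b·Δy = Δh: det = (-140)·(-295) − (-30)·(-185) = 35750.
∂h/∂x = [(-2.13)·(-295) − (-2.43)·(-185)] / 35750 = +0.005001
∂h/∂y = [(-140)·(-2.43) − (-30)·(-2.13)] / 35750 = +0.007729
Flow direction (−∇h) has components (-0.005001 E, -0.007729 N).
Azimuth = atan2(E, N) = atan2(-0.005001, -0.007729) = 212.9° ≈ 213°.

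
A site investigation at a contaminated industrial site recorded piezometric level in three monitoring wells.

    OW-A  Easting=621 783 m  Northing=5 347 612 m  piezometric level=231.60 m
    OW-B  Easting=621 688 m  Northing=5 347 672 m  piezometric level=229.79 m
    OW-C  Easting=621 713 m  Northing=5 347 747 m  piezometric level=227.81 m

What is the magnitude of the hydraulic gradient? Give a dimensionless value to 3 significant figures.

Differences from OW-A: to OW-B (Δx, Δy, Δh) = (-95, 60, -1.81); to OW-C = (-70, 135, -3.79).
Determinant of the coordinate differences = (-95)·135 − (-70)·60 = -8625.
∂h/∂x = [(-1.81)·135 − (-3.79)·60] / -8625 = +0.001965
∂h/∂y = [(-95)·(-3.79) − (-70)·(-1.81)] / -8625 = -0.02706
|∇h| = √(0.001965² + -0.02706²) = 0.02713

0.0271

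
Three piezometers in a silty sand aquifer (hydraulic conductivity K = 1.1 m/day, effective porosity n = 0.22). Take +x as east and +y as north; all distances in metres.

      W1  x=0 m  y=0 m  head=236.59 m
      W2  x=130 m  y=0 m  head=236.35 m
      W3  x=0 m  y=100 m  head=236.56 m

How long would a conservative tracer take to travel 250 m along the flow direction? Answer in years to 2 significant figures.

∂h/∂x = (236.35 − 236.59) / (130 − 0) = -0.001846
∂h/∂y = (236.56 − 236.59) / (100 − 0) = -0.0003000
|∇h| = √(-0.001846² + -0.0003000²) = 0.00187
Seepage velocity v = K·i/n = 1.1 × 0.00187 / 0.22 = 0.00935 m/day.
t = 250 / 0.00935 = 2.674e+04 days = 73.2 years.

73 years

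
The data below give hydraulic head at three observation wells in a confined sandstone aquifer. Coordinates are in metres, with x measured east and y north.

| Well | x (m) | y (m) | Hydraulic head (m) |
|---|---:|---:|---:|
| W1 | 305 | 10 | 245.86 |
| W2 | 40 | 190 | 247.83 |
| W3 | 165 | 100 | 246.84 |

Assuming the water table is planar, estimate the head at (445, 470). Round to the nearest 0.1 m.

251.4 m

With h = a·x + b·y + c and W1 as origin, the differences give:
  (-265)·a + 180·b = +1.97
  (-140)·a + 90·b = +0.98
Eliminate b (×90 and ×180, subtract): 1350·a = 0.900 → a = ∂h/∂x = +0.0006667
Back-substitute: b = ∂h/∂y = +0.01193.
h(445, 470) = 245.86 + (+0.0006667)·(140) + (+0.01193)·(460) = 245.86 +0.093 +5.486 = 251.439 m.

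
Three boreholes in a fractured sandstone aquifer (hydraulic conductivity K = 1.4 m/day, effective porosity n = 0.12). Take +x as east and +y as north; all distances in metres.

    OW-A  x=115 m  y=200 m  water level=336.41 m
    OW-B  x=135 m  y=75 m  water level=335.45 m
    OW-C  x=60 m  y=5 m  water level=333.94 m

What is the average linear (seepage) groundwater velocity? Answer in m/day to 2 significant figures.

Differences from OW-A: to OW-B (Δx, Δy, Δh) = (20, -125, -0.96); to OW-C = (-55, -195, -2.47).
Solve a·Δx + b·Δy = Δh: det = 20·(-195) − (-55)·(-125) = -10775.
∂h/∂x = [(-0.96)·(-195) − (-2.47)·(-125)] / -10775 = +0.01128
∂h/∂y = [20·(-2.47) − (-55)·(-0.96)] / -10775 = +0.009485
|∇h| = √(0.01128² + 0.009485²) = 0.01474
Seepage velocity v = K·i/n = 1.4 × 0.01474 / 0.12 = 0.172 m/day.

0.17 m/day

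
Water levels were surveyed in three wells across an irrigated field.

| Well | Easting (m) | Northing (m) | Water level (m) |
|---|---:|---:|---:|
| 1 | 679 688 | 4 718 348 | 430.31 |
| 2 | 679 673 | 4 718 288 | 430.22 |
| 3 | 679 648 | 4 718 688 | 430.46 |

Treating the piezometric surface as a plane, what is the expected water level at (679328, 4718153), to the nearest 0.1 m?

Taking 1 as reference: 2−1 = (-15, -60, -0.09); 3−1 = (-40, 340, +0.15).
Solve a·Δx + b·Δy = Δh: det = (-15)·340 − (-40)·(-60) = -7500.
∂h/∂x = [(-0.09)·340 − (+0.15)·(-60)] / -7500 = +0.002880
∂h/∂y = [(-15)·(+0.15) − (-40)·(-0.09)] / -7500 = +0.0007800
h(679328, 4718153) = 430.31 + (+0.002880)·(-360) + (+0.0007800)·(-195) = 430.31 -1.037 -0.152 = 429.121 m.

429.1 m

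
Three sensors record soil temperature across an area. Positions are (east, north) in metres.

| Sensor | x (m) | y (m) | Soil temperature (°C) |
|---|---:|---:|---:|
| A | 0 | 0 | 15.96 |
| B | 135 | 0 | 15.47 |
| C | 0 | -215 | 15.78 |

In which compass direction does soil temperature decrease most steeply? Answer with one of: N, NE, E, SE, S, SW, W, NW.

∂T/∂x = (15.47 − 15.96) / (135 − 0) = -0.003630
∂T/∂y = (15.78 − 15.96) / (-215 − 0) = +0.0008372
Steepest decrease is along −∇f = (+0.003630 E, -0.0008372 N) → east.

E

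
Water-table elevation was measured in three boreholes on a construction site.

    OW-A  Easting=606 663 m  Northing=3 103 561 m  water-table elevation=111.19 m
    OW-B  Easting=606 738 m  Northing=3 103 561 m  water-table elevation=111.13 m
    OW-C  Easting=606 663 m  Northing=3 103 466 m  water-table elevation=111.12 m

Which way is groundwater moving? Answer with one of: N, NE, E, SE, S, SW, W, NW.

∂h/∂x = (111.13 − 111.19) / (606738 − 606663) = -0.0008000
∂h/∂y = (111.12 − 111.19) / (3103466 − 3103561) = +0.0007368
Flow = −∇h = (+0.0008000 east, -0.0007368 north), which points southeast.

SE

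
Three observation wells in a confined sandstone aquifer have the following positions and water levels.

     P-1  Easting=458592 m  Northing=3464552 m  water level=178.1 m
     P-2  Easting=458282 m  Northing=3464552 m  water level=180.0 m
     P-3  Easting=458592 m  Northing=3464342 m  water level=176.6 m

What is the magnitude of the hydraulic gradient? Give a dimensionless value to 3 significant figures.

∂h/∂x = (180.0 − 178.1) / (458282 − 458592) = -0.006129
∂h/∂y = (176.6 − 178.1) / (3464342 − 3464552) = +0.007143
|∇h| = √(-0.006129² + 0.007143²) = 0.009412

0.00941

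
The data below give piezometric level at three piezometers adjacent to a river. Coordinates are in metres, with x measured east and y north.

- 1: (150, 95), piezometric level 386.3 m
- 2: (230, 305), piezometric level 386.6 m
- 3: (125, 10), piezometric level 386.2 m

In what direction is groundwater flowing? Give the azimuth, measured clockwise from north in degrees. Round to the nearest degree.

With h = a·x + b·y + c and 1 as origin, the differences give:
  80·a + 210·b = +0.3
  (-25)·a + (-85)·b = -0.1
Eliminate b (×(-85) and ×210, subtract): -1550·a = -4.50 → a = ∂h/∂x = +0.002903
Back-substitute: b = ∂h/∂y = +0.0003226.
Flow direction (−∇h) has components (-0.002903 E, -0.0003226 N).
Azimuth = atan2(E, N) = atan2(-0.002903, -0.0003226) = 263.7° ≈ 264°.

264°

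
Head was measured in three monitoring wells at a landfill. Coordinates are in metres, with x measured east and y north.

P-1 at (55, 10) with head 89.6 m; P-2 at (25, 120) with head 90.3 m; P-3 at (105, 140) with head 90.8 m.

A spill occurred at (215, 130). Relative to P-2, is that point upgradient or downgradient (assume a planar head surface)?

upgradient

Taking P-1 as reference: P-2−P-1 = (-30, 110, +0.7); P-3−P-1 = (50, 130, +1.2).
Solve a·Δx + b·Δy = Δh: det = (-30)·130 − 50·110 = -9400.
∂h/∂x = [(+0.7)·130 − (+1.2)·110] / -9400 = +0.004362
∂h/∂y = [(-30)·(+1.2) − 50·(+0.7)] / -9400 = +0.007553
Head at (215, 130) = 89.6 + (+0.004362)·(160) + (+0.007553)·(120) = 91.20 m.
That is higher than the 90.3 m at P-2, so the point is upgradient.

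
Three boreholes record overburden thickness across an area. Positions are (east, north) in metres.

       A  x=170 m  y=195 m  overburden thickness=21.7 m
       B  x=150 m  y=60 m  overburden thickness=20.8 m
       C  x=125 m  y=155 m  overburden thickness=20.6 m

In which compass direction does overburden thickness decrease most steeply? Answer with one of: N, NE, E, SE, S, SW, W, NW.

With d = a·x + b·y + c and A as origin, the differences give:
  (-20)·a + (-135)·b = -0.9
  (-45)·a + (-40)·b = -1.1
Eliminate b (×(-40) and ×(-135), subtract): -5275·a = -112.50 → a = ∂d/∂x = +0.02133
Back-substitute: b = ∂d/∂y = +0.003507.
Steepest decrease is along −∇f = (-0.02133 E, -0.003507 N) → west.

W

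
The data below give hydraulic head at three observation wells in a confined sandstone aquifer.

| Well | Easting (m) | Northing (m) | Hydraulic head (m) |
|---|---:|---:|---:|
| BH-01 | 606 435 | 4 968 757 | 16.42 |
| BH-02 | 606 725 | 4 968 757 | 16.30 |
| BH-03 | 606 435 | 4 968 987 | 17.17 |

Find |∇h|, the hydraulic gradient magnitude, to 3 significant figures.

∂h/∂x = (16.30 − 16.42) / (606725 − 606435) = -0.0004138
∂h/∂y = (17.17 − 16.42) / (4968987 − 4968757) = +0.003261
|∇h| = √(-0.0004138² + 0.003261²) = 0.003287

0.00329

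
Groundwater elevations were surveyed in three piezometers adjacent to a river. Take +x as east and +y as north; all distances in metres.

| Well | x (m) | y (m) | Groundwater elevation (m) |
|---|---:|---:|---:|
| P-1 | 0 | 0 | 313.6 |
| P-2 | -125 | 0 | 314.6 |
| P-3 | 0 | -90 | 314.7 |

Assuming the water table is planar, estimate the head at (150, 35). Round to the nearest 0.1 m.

312.0 m

∂h/∂x = (314.6 − 313.6) / (-125 − 0) = -0.008000
∂h/∂y = (314.7 − 313.6) / (-90 − 0) = -0.01222
h(150, 35) = 313.6 + (-0.008000)·(150) + (-0.01222)·(35) = 313.6 -1.200 -0.428 = 311.972 m.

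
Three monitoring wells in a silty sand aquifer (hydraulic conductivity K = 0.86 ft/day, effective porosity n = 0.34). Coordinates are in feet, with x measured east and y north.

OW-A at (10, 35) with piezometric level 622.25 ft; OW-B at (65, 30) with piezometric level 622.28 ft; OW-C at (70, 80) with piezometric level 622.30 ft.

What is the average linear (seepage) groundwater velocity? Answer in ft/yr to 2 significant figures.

Differences from OW-A: to OW-B (Δx, Δy, Δh) = (55, -5, +0.03); to OW-C = (60, 45, +0.05).
Determinant of the coordinate differences = 55·45 − 60·(-5) = 2775.
∂h/∂x = [(+0.03)·45 − (+0.05)·(-5)] / 2775 = +0.0005766
∂h/∂y = [55·(+0.05) − 60·(+0.03)] / 2775 = +0.0003423
|∇h| = √(0.0005766² + 0.0003423²) = 0.0006705
Seepage velocity v = K·i/n = 0.86 × 0.0006705 / 0.34 = 0.001696 ft/day = 0.6195 ft/yr.

0.62 ft/yr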